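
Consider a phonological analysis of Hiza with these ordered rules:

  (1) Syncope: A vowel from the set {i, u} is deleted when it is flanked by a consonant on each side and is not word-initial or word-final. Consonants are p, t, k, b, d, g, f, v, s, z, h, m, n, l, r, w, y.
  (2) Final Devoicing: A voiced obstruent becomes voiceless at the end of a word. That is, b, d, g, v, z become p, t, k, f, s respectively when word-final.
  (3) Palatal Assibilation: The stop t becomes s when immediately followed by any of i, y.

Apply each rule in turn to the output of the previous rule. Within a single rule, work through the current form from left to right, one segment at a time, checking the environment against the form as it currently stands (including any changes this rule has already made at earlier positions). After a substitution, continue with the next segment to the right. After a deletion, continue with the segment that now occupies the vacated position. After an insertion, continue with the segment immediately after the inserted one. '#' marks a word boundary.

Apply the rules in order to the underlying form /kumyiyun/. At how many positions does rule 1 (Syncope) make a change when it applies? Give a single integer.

(1) Syncope: [kumyiyun] → [kmyyn]
(2) Final Devoicing: no change — [kmyyn]
(3) Palatal Assibilation: no change — [kmyyn]
Rule 1 changed 3 position(s).

3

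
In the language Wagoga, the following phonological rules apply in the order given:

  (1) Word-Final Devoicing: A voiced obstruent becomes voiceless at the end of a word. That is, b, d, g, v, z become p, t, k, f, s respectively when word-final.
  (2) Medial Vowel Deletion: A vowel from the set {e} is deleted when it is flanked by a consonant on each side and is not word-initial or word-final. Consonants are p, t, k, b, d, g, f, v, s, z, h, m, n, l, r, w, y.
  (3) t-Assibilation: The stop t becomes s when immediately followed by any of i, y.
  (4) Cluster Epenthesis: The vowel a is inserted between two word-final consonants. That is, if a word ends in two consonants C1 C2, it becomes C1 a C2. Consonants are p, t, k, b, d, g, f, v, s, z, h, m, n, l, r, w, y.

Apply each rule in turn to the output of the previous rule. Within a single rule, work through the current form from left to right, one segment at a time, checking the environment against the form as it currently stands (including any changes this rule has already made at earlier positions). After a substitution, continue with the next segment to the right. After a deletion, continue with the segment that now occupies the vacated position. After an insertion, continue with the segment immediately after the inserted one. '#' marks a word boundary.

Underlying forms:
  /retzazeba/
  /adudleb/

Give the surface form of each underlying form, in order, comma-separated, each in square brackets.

[rtzazba], [adudlap]

/retzazeba/:
  (1) Word-Final Devoicing: no change — [retzazeba]
  (2) Medial Vowel Deletion: [retzazeba] → [rtzazba]
  (3) t-Assibilation: no change — [rtzazba]
  (4) Cluster Epenthesis: no change — [rtzazba]
/adudleb/:
  (1) Word-Final Devoicing: [adudleb] → [adudlep]
  (2) Medial Vowel Deletion: [adudlep] → [adudlp]
  (3) t-Assibilation: no change — [adudlp]
  (4) Cluster Epenthesis: [adudlp] → [adudlap]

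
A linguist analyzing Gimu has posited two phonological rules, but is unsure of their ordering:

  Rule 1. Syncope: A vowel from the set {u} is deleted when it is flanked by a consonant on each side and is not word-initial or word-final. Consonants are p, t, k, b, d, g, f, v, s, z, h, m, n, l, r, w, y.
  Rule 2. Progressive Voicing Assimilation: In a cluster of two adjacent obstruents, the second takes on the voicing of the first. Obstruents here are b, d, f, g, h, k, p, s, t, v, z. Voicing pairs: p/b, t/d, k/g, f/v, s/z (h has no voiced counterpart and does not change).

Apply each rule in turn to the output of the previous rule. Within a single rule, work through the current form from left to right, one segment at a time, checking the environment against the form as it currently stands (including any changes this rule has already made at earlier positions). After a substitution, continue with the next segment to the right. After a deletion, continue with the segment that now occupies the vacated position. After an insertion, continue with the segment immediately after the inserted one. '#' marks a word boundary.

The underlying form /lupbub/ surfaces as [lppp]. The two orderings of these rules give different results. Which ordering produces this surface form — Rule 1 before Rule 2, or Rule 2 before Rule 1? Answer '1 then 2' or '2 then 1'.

1 then 2

Order 1 then 2:
  1 Syncope: [lupbub] → [lpbb]
  2 Progressive Voicing Assimilation: [lpbb] → [lppp]
  result: [lppp]
Order 2 then 1:
  2 Progressive Voicing Assimilation: [lupbub] → [luppub]
  1 Syncope: [luppub] → [lppb]
  result: [lppb]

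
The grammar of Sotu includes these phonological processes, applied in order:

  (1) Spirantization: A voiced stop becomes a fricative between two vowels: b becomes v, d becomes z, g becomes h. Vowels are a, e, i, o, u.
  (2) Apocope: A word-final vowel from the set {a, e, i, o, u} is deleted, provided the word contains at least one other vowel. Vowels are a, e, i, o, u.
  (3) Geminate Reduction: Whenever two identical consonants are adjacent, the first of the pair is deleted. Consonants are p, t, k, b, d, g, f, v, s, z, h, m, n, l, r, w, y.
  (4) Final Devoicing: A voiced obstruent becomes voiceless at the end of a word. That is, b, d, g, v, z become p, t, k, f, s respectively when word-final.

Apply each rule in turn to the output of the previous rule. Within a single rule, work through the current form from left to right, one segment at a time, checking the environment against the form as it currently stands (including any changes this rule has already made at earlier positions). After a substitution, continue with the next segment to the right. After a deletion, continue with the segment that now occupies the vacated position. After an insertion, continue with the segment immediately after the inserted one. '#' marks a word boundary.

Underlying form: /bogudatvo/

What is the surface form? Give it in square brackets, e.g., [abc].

[bohuzatf]

(1) Spirantization: [bogudatvo] → [bohuzatvo]
(2) Apocope: [bohuzatvo] → [bohuzatv]
(3) Geminate Reduction: no change — [bohuzatv]
(4) Final Devoicing: [bohuzatv] → [bohuzatf]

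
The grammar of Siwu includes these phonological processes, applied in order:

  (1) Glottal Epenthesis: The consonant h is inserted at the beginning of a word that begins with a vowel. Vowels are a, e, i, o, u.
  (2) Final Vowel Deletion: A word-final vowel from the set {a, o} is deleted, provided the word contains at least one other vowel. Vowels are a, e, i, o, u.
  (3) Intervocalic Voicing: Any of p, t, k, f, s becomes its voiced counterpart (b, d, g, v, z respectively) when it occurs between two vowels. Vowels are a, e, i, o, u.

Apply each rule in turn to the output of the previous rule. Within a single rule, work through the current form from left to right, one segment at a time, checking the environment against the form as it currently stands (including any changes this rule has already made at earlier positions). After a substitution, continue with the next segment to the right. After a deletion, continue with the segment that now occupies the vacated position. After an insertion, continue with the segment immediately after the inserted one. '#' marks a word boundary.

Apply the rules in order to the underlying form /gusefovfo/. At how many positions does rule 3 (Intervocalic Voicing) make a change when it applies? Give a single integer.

2

(1) Glottal Epenthesis: no change — [gusefovfo]
(2) Final Vowel Deletion: [gusefovfo] → [gusefovf]
(3) Intervocalic Voicing: [gusefovf] → [guzevovf]
Rule 3 changed 2 position(s).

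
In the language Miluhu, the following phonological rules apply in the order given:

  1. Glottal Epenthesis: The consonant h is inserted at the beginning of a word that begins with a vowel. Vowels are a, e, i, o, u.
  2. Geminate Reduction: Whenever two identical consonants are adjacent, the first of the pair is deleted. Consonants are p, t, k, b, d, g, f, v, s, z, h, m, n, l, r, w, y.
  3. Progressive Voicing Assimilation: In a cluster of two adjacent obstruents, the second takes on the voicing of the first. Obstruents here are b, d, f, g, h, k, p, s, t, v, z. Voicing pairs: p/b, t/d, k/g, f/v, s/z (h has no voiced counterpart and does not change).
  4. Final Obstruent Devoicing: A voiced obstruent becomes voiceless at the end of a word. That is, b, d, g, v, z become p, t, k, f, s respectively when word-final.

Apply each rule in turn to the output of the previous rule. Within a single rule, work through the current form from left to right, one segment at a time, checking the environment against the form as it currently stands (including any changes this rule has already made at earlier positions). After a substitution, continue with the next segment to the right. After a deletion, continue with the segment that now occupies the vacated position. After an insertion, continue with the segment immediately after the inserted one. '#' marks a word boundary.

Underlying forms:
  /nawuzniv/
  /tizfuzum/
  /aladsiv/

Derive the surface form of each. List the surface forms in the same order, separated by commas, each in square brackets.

[nawuznif], [tizvuzum], [haladzif]

/nawuzniv/:
  1 Glottal Epenthesis: no change — [nawuzniv]
  2 Geminate Reduction: no change — [nawuzniv]
  3 Progressive Voicing Assimilation: no change — [nawuzniv]
  4 Final Obstruent Devoicing: [nawuzniv] → [nawuznif]
/tizfuzum/:
  1 Glottal Epenthesis: no change — [tizfuzum]
  2 Geminate Reduction: no change — [tizfuzum]
  3 Progressive Voicing Assimilation: [tizfuzum] → [tizvuzum]
  4 Final Obstruent Devoicing: no change — [tizvuzum]
/aladsiv/:
  1 Glottal Epenthesis: [aladsiv] → [haladsiv]
  2 Geminate Reduction: no change — [haladsiv]
  3 Progressive Voicing Assimilation: [haladsiv] → [haladziv]
  4 Final Obstruent Devoicing: [haladziv] → [haladzif]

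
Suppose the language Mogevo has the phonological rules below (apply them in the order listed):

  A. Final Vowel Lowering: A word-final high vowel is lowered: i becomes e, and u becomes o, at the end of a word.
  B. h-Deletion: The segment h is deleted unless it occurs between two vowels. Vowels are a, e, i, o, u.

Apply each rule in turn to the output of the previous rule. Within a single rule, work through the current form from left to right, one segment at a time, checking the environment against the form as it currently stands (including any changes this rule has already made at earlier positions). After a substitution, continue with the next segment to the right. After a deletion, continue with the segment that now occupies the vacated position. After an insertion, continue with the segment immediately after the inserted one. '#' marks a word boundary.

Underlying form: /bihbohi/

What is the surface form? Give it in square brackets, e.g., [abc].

A Final Vowel Lowering: [bihbohi] → [bihbohe]
B h-Deletion: [bihbohe] → [bibohe]

[bibohe]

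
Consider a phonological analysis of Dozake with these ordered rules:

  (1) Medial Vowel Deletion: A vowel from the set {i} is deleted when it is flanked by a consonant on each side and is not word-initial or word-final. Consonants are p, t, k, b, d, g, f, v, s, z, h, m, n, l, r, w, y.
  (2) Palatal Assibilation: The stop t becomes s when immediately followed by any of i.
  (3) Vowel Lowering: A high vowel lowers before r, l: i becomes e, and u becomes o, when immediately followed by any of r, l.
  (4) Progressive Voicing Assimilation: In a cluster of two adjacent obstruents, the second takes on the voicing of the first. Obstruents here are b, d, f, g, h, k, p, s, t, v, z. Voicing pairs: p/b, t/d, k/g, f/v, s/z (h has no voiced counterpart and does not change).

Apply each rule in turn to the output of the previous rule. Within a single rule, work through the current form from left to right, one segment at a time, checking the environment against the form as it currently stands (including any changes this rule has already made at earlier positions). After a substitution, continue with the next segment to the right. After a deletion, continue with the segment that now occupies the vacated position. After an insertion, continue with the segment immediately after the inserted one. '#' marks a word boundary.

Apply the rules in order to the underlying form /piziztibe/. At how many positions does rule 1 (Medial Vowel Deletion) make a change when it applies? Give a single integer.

3

(1) Medial Vowel Deletion: [piziztibe] → [pzztbe]
(2) Palatal Assibilation: no change — [pzztbe]
(3) Vowel Lowering: no change — [pzztbe]
(4) Progressive Voicing Assimilation: [pzztbe] → [psstpe]
Rule 1 changed 3 position(s).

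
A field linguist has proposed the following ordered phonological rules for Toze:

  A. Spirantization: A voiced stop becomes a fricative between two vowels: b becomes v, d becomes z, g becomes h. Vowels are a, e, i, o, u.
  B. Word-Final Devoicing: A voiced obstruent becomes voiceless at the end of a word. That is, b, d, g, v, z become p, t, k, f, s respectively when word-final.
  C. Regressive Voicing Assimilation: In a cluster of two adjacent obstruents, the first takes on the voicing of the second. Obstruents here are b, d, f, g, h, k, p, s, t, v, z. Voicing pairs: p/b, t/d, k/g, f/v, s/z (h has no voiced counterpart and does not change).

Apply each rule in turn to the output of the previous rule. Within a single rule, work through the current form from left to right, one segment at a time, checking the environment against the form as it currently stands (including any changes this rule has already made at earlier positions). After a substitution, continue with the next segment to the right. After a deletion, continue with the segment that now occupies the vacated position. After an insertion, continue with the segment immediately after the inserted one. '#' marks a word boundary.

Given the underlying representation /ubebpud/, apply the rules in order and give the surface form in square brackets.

A Spirantization: [ubebpud] → [uvebpud]
B Word-Final Devoicing: [uvebpud] → [uvebput]
C Regressive Voicing Assimilation: [uvebput] → [uvepput]

[uvepput]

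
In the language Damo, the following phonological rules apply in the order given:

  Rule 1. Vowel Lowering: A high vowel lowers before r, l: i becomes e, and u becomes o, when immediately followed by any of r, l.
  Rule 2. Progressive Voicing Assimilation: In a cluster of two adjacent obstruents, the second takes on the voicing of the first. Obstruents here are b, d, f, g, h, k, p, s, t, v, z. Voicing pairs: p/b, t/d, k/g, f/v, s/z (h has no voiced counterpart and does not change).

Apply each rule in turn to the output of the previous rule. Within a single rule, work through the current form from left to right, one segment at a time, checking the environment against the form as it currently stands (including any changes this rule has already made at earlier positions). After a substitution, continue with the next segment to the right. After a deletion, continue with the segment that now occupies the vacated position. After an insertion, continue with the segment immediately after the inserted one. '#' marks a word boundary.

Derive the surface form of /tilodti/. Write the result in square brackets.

Rule 1 Vowel Lowering: [tilodti] → [telodti]
Rule 2 Progressive Voicing Assimilation: [telodti] → [teloddi]

[teloddi]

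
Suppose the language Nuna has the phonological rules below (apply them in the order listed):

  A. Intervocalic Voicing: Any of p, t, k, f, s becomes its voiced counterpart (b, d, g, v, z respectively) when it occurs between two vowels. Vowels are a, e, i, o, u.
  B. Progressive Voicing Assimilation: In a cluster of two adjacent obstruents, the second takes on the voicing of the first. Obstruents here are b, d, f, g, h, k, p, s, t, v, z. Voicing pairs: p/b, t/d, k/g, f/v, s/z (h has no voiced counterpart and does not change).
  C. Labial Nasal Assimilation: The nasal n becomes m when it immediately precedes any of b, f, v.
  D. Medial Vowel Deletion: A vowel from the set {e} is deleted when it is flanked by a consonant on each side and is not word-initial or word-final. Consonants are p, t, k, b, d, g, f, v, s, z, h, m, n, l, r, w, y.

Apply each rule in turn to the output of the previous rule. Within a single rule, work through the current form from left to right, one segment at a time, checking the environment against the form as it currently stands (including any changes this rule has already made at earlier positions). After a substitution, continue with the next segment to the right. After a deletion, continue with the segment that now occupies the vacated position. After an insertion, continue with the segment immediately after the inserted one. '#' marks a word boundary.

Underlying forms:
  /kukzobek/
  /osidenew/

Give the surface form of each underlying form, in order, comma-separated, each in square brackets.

[kuksobk], [ozidnw]

/kukzobek/:
  A Intervocalic Voicing: no change — [kukzobek]
  B Progressive Voicing Assimilation: [kukzobek] → [kuksobek]
  C Labial Nasal Assimilation: no change — [kuksobek]
  D Medial Vowel Deletion: [kuksobek] → [kuksobk]
/osidenew/:
  A Intervocalic Voicing: [osidenew] → [ozidenew]
  B Progressive Voicing Assimilation: no change — [ozidenew]
  C Labial Nasal Assimilation: no change — [ozidenew]
  D Medial Vowel Deletion: [ozidenew] → [ozidnw]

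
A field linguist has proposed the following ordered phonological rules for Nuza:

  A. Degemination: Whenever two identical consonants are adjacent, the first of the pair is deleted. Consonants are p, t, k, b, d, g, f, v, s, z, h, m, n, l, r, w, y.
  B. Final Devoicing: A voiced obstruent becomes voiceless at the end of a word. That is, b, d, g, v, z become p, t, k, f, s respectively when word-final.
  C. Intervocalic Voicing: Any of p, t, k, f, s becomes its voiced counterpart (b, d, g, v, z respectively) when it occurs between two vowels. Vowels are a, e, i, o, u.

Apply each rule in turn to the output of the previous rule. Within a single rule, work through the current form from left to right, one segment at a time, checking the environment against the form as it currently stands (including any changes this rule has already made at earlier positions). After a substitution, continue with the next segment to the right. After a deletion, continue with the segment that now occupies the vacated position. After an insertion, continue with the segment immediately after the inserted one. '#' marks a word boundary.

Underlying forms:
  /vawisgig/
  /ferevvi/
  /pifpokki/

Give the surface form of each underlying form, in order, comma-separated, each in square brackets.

/vawisgig/:
  A Degemination: no change — [vawisgig]
  B Final Devoicing: [vawisgig] → [vawisgik]
  C Intervocalic Voicing: no change — [vawisgik]
/ferevvi/:
  A Degemination: [ferevvi] → [ferevi]
  B Final Devoicing: no change — [ferevi]
  C Intervocalic Voicing: no change — [ferevi]
/pifpokki/:
  A Degemination: [pifpokki] → [pifpoki]
  B Final Devoicing: no change — [pifpoki]
  C Intervocalic Voicing: [pifpoki] → [pifpogi]

[vawisgik], [ferevi], [pifpogi]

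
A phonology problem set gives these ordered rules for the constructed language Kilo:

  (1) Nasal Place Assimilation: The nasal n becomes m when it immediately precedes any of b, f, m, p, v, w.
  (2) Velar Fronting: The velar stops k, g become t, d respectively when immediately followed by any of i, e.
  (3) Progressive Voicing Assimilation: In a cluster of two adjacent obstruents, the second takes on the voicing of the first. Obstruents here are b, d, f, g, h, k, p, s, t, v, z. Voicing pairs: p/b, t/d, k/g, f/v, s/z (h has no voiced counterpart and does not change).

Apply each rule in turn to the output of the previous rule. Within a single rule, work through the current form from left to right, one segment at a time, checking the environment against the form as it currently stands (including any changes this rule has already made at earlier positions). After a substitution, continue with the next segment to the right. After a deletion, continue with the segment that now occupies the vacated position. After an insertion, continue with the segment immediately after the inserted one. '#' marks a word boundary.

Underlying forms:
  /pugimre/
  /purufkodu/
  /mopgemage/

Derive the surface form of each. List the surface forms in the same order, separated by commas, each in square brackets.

[pudimre], [purufkodu], [moptemade]

/pugimre/:
  (1) Nasal Place Assimilation: no change — [pugimre]
  (2) Velar Fronting: [pugimre] → [pudimre]
  (3) Progressive Voicing Assimilation: no change — [pudimre]
/purufkodu/:
  (1) Nasal Place Assimilation: no change — [purufkodu]
  (2) Velar Fronting: no change — [purufkodu]
  (3) Progressive Voicing Assimilation: no change — [purufkodu]
/mopgemage/:
  (1) Nasal Place Assimilation: no change — [mopgemage]
  (2) Velar Fronting: [mopgemage] → [mopdemade]
  (3) Progressive Voicing Assimilation: [mopdemade] → [moptemade]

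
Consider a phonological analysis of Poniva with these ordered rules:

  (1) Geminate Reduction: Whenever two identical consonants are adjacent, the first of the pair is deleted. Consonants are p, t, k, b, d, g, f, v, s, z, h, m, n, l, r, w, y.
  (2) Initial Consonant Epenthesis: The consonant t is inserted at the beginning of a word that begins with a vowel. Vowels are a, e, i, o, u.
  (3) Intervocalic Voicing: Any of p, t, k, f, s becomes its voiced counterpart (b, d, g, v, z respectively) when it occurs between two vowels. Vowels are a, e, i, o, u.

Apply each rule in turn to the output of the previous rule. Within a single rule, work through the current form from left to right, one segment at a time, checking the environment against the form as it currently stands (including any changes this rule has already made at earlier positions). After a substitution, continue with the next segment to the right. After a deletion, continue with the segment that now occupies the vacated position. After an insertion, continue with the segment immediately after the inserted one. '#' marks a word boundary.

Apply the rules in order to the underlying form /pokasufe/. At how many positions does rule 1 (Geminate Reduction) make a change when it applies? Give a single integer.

(1) Geminate Reduction: no change — [pokasufe]
(2) Initial Consonant Epenthesis: no change — [pokasufe]
(3) Intervocalic Voicing: [pokasufe] → [pogazuve]
Rule 1 changed 0 position(s).

0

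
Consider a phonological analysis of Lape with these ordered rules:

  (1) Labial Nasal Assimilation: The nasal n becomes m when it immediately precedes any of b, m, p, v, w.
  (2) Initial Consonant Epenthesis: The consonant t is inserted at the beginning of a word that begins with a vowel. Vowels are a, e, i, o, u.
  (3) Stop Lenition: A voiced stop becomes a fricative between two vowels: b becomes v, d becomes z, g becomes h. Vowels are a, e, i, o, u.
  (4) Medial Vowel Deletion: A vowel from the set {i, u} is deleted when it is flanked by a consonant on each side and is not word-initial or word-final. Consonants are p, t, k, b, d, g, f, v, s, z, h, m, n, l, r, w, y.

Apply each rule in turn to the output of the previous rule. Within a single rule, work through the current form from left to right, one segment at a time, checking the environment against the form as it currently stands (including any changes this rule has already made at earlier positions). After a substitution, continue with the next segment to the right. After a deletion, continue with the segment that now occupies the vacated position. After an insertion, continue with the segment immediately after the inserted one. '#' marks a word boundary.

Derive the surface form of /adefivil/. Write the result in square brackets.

[tazefvl]

(1) Labial Nasal Assimilation: no change — [adefivil]
(2) Initial Consonant Epenthesis: [adefivil] → [tadefivil]
(3) Stop Lenition: [tadefivil] → [tazefivil]
(4) Medial Vowel Deletion: [tazefivil] → [tazefvl]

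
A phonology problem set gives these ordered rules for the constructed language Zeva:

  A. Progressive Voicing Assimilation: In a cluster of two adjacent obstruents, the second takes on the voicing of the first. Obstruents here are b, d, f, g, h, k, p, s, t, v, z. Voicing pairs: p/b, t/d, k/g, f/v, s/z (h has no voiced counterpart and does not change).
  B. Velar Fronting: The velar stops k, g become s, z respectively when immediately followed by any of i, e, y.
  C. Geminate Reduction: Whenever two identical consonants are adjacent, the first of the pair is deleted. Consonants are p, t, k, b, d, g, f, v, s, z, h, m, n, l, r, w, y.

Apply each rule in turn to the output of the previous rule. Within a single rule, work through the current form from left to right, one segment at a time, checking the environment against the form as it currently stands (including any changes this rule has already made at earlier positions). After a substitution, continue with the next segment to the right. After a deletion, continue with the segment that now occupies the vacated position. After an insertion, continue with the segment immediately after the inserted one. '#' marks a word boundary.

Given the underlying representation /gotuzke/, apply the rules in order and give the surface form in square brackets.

A Progressive Voicing Assimilation: [gotuzke] → [gotuzge]
B Velar Fronting: [gotuzge] → [gotuzze]
C Geminate Reduction: [gotuzze] → [gotuze]

[gotuze]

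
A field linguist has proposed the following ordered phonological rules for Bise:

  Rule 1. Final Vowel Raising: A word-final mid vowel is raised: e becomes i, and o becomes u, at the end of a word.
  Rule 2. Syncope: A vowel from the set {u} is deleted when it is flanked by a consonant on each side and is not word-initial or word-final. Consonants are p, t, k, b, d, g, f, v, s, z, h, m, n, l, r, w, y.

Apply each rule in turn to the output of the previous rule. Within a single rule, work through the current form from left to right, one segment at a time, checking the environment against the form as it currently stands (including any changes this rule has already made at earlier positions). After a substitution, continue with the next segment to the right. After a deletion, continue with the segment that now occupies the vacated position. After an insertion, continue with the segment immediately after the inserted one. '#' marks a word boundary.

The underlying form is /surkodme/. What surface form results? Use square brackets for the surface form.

Rule 1 Final Vowel Raising: [surkodme] → [surkodmi]
Rule 2 Syncope: [surkodmi] → [srkodmi]

[srkodmi]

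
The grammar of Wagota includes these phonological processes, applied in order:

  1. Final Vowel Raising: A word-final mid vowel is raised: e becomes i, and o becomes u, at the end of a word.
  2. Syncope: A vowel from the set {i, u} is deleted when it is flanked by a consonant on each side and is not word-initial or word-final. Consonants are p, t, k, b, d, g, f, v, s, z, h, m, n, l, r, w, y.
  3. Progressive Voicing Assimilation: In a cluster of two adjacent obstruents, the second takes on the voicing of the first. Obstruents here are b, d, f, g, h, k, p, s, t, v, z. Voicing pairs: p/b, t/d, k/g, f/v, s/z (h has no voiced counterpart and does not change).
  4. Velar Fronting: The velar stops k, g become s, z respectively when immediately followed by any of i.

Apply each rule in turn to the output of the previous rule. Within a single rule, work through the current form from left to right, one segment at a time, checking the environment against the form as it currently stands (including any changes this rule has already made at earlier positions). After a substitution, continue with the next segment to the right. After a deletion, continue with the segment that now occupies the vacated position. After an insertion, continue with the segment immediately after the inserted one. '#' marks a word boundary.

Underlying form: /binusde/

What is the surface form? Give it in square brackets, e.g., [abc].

[bnsti]

1 Final Vowel Raising: [binusde] → [binusdi]
2 Syncope: [binusdi] → [bnsdi]
3 Progressive Voicing Assimilation: [bnsdi] → [bnsti]
4 Velar Fronting: no change — [bnsti]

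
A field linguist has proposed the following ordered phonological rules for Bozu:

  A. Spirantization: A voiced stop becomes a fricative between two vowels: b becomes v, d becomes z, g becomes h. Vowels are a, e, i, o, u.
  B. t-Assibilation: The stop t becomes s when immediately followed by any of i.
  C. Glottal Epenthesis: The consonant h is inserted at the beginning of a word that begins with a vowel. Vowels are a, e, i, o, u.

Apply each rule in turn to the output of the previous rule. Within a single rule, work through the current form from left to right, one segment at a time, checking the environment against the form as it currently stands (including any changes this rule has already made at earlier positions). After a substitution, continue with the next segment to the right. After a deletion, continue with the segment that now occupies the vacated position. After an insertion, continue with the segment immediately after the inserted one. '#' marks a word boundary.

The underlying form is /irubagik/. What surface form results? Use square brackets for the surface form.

[hiruvahik]

A Spirantization: [irubagik] → [iruvahik]
B t-Assibilation: no change — [iruvahik]
C Glottal Epenthesis: [iruvahik] → [hiruvahik]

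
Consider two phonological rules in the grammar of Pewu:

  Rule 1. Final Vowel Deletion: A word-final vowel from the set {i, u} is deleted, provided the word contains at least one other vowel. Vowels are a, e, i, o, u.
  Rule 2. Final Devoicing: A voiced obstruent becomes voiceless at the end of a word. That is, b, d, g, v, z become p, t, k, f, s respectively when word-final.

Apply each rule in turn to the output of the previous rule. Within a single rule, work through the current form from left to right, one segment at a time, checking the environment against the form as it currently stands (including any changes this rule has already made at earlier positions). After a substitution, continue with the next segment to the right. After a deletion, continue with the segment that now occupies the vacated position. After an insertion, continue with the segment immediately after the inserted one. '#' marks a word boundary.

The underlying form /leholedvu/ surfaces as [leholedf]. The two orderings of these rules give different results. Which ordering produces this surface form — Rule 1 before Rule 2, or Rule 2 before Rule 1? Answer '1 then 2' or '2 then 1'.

1 then 2

Order 1 then 2:
  1 Final Vowel Deletion: [leholedvu] → [leholedv]
  2 Final Devoicing: [leholedv] → [leholedf]
  result: [leholedf]
Order 2 then 1:
  2 Final Devoicing: no change — [leholedvu]
  1 Final Vowel Deletion: [leholedvu] → [leholedv]
  result: [leholedv]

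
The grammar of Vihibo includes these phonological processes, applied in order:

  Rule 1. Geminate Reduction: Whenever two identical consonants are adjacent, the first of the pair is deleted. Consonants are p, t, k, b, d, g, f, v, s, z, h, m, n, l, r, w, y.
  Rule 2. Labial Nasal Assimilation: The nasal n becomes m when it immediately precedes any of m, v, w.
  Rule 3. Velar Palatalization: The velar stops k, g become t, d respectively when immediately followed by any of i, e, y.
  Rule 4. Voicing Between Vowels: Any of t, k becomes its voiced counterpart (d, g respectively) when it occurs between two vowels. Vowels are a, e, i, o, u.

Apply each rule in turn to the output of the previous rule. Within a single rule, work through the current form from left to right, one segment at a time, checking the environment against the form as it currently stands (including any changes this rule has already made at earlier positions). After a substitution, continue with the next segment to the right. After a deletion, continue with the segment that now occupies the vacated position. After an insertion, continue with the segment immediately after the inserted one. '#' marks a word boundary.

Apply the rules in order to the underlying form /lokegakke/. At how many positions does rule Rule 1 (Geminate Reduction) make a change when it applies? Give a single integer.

Rule 1 Geminate Reduction: [lokegakke] → [lokegake]
Rule 2 Labial Nasal Assimilation: no change — [lokegake]
Rule 3 Velar Palatalization: [lokegake] → [lotegate]
Rule 4 Voicing Between Vowels: [lotegate] → [lodegade]
Rule Rule 1 changed 1 position(s).

1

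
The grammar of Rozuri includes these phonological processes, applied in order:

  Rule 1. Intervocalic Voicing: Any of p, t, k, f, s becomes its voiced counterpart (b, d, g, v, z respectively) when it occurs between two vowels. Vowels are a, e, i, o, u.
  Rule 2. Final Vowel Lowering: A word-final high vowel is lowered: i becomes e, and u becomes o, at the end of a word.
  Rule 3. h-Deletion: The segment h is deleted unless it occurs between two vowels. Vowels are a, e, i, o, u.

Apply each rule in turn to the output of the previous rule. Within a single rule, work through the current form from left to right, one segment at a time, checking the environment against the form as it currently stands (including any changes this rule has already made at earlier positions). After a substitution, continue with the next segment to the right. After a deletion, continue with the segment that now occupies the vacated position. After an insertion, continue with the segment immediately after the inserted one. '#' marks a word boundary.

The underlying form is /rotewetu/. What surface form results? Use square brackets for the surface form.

Rule 1 Intervocalic Voicing: [rotewetu] → [rodewedu]
Rule 2 Final Vowel Lowering: [rodewedu] → [rodewedo]
Rule 3 h-Deletion: no change — [rodewedo]

[rodewedo]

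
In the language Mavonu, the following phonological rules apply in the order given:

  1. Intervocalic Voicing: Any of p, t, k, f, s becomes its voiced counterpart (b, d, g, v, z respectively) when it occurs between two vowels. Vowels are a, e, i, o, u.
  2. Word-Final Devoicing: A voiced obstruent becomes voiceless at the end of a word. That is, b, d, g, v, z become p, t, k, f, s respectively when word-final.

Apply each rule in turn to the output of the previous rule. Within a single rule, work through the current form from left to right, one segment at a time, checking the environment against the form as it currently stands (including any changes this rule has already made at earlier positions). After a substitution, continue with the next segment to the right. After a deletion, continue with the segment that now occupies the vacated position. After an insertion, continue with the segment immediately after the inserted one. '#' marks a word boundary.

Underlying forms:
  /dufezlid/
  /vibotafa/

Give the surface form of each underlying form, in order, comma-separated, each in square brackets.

/dufezlid/:
  1 Intervocalic Voicing: [dufezlid] → [duvezlid]
  2 Word-Final Devoicing: [duvezlid] → [duvezlit]
/vibotafa/:
  1 Intervocalic Voicing: [vibotafa] → [vibodava]
  2 Word-Final Devoicing: no change — [vibodava]

[duvezlit], [vibodava]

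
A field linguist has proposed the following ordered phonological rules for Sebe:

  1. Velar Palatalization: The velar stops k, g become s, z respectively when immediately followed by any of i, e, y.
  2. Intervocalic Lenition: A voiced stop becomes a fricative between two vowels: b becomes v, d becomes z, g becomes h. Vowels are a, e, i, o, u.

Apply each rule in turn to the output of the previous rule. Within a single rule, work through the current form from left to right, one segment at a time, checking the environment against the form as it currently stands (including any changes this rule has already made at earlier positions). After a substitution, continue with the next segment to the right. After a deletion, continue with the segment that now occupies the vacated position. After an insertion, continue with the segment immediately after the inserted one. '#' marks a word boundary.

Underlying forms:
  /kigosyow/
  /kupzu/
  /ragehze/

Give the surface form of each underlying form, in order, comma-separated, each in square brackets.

[sihosyow], [kupzu], [razehze]

/kigosyow/:
  1 Velar Palatalization: [kigosyow] → [sigosyow]
  2 Intervocalic Lenition: [sigosyow] → [sihosyow]
/kupzu/:
  1 Velar Palatalization: no change — [kupzu]
  2 Intervocalic Lenition: no change — [kupzu]
/ragehze/:
  1 Velar Palatalization: [ragehze] → [razehze]
  2 Intervocalic Lenition: no change — [razehze]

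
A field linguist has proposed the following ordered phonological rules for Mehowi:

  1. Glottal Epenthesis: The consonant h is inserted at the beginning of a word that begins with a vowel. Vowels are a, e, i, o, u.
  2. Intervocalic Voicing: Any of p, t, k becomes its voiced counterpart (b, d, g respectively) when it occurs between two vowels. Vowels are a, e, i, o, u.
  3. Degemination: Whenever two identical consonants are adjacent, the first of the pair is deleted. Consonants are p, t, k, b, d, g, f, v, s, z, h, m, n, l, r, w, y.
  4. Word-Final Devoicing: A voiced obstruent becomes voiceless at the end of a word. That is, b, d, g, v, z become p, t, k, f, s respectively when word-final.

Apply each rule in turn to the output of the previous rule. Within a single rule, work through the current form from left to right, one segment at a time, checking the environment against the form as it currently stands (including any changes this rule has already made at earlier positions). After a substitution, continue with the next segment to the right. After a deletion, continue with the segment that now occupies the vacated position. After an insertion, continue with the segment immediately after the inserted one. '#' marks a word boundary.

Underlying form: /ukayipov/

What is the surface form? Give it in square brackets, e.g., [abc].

[hugayibof]

1 Glottal Epenthesis: [ukayipov] → [hukayipov]
2 Intervocalic Voicing: [hukayipov] → [hugayibov]
3 Degemination: no change — [hugayibov]
4 Word-Final Devoicing: [hugayibov] → [hugayibof]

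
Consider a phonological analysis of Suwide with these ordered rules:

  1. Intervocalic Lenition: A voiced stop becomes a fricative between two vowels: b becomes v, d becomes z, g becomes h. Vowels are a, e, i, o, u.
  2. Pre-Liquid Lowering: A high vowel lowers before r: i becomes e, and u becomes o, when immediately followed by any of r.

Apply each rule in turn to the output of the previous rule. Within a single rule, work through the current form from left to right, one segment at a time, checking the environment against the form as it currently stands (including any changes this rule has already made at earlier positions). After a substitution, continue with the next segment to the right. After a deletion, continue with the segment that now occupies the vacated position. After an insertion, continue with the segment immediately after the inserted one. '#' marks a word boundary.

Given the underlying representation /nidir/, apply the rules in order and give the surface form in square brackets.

1 Intervocalic Lenition: [nidir] → [nizir]
2 Pre-Liquid Lowering: [nizir] → [nizer]

[nizer]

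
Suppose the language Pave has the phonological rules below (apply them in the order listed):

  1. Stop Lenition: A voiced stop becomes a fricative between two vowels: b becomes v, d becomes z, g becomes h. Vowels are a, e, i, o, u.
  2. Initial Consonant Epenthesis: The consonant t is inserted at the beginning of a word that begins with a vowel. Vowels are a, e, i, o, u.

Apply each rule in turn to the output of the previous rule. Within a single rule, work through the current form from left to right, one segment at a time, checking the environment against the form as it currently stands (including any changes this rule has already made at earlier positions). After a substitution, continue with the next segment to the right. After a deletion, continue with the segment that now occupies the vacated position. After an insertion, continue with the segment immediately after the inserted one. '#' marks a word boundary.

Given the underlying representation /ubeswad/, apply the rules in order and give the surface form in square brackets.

1 Stop Lenition: [ubeswad] → [uveswad]
2 Initial Consonant Epenthesis: [uveswad] → [tuveswad]

[tuveswad]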